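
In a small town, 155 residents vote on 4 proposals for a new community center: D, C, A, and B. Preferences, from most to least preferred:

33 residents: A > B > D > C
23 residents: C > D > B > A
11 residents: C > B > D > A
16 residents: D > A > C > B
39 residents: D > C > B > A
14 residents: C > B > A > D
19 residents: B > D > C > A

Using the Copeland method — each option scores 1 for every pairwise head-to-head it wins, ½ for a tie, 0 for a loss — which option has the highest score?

D

D: beats C, A, and B → score 3.
C: beats A and B; loses to D → score 2.
A: loses to D, C, and B → score 0.
B: beats A; loses to D and C → score 1.
D has the best pairwise record.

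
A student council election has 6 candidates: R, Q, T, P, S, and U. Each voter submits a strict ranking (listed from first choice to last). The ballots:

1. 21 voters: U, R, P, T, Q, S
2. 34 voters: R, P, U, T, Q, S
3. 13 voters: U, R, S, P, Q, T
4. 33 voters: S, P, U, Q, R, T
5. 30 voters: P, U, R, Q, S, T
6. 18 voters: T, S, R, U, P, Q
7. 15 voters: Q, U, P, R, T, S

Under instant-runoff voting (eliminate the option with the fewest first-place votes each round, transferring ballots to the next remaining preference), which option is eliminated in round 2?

T

Round 1: R 34, Q 15, T 18, P 30, S 33, U 34. Eliminate Q.
Round 2: R 34, T 18, P 30, S 33, U 49. Eliminate T.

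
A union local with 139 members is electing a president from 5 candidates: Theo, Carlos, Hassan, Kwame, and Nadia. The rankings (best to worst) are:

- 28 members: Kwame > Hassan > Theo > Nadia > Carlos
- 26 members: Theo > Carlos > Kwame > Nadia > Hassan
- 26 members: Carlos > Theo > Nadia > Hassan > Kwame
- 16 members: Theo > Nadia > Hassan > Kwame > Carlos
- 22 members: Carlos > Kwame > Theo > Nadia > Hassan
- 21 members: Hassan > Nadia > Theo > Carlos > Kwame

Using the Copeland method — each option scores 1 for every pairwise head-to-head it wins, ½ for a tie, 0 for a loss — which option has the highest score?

Theo

Theo: beats Carlos, Hassan, Kwame, and Nadia → score 4.
Carlos: beats Hassan, Kwame, and Nadia; loses to Theo → score 3.
Hassan: loses to Theo, Carlos, Kwame, and Nadia → score 0.
Kwame: beats Hassan and Nadia; loses to Theo and Carlos → score 2.
Nadia: beats Hassan; loses to Theo, Carlos, and Kwame → score 1.
Theo has the best pairwise record.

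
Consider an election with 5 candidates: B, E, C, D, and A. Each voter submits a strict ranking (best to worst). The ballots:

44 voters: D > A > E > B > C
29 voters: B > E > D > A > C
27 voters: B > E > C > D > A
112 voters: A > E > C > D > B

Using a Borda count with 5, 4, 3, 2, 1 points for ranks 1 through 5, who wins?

A

B: 44·2 + 29·5 + 27·5 + 112·1 = 480
E: 44·3 + 29·4 + 27·4 + 112·4 = 804
C: 44·1 + 29·1 + 27·3 + 112·3 = 490
D: 44·5 + 29·3 + 27·2 + 112·2 = 585
A: 44·4 + 29·2 + 27·1 + 112·5 = 821
A has the highest Borda score (821).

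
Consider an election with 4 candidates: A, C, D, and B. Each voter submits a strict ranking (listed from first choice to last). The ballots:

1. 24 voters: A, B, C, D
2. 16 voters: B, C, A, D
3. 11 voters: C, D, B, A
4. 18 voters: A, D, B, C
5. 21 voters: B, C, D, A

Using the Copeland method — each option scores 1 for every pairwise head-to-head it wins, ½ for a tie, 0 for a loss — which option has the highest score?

A: beats D; loses to C and B → score 1.
C: beats A and D; loses to B → score 2.
D: loses to A, C, and B → score 0.
B: beats A, C, and D → score 3.
B has the best pairwise record.

B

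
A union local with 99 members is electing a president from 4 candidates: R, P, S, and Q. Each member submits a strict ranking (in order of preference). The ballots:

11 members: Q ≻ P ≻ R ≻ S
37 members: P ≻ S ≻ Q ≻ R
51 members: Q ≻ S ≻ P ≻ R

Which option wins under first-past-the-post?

First-place votes: R 0, P 37, S 0, Q 62.
Q has the most first-place votes.

Q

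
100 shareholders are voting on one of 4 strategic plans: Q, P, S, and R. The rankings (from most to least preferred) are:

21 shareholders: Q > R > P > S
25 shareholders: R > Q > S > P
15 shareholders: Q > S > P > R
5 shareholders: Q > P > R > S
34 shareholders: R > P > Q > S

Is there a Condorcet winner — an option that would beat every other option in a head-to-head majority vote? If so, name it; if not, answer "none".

R vs Q: 59–41 for R.
R vs P: 80–20 for R.
R vs S: 85–15 for R.
R beats every other option head-to-head.

R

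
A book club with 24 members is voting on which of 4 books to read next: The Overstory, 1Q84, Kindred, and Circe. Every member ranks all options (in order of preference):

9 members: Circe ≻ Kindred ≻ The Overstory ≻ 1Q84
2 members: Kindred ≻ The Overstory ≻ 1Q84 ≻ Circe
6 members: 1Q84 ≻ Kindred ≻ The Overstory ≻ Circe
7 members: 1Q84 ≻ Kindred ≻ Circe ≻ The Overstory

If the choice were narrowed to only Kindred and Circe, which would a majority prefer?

Kindred

Voters preferring Kindred to Circe: 15; preferring Circe to Kindred: 9.
Kindred wins the head-to-head.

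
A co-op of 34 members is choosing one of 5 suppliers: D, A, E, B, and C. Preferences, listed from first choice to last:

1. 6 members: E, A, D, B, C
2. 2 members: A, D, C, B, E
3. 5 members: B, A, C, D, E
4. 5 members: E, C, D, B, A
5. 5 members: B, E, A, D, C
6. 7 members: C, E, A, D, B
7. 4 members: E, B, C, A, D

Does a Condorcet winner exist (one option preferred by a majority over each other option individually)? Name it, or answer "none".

E vs D: 27–7 for E.
E vs A: 27–7 for E.
E vs B: 22–12 for E.
E vs C: 20–14 for E.
E beats every other option head-to-head.

E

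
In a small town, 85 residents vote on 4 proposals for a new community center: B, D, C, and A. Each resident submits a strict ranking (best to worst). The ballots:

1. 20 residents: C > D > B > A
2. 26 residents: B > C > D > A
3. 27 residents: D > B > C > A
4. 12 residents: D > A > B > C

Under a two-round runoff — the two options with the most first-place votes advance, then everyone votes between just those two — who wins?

Round 1 first-place votes: B 26, D 39, C 20, A 0.
D and B advance.
Runoff: D is preferred to B by 59 voters; B by 26.
D wins the runoff.

D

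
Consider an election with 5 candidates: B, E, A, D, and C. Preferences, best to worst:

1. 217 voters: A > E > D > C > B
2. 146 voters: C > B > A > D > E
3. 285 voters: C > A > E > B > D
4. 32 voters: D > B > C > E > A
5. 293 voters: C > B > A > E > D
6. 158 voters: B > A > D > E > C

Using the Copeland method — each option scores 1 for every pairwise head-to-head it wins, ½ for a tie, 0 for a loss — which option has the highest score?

B: beats E, A, and D; loses to C → score 3.
E: beats D; loses to B, A, and C → score 1.
A: beats E and D; loses to B and C → score 2.
D: loses to B, E, A, and C → score 0.
C: beats B, E, A, and D → score 4.
C has the best pairwise record.

C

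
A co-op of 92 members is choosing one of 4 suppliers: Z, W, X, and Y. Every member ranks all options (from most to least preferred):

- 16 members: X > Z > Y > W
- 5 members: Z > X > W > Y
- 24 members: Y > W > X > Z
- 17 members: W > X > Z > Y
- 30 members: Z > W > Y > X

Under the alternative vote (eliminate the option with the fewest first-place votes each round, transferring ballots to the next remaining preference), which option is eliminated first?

X

Round 1: Z 35, W 17, X 16, Y 24. Eliminate X.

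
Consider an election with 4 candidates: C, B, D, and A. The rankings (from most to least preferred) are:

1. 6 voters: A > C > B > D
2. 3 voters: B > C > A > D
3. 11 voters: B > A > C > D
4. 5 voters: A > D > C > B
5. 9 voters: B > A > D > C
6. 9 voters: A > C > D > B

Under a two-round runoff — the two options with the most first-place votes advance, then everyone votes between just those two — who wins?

Round 1 first-place votes: C 0, B 23, D 0, A 20.
B and A advance.
Runoff: B is preferred to A by 23 voters; A by 20.
B wins the runoff.

B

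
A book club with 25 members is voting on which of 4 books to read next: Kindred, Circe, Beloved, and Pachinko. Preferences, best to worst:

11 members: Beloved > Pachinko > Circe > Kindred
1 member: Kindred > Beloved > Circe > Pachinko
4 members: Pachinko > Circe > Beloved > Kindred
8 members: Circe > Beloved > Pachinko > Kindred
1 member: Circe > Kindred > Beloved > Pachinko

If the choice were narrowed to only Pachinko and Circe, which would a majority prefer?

Voters preferring Pachinko to Circe: 15; preferring Circe to Pachinko: 10.
Pachinko wins the head-to-head.

Pachinko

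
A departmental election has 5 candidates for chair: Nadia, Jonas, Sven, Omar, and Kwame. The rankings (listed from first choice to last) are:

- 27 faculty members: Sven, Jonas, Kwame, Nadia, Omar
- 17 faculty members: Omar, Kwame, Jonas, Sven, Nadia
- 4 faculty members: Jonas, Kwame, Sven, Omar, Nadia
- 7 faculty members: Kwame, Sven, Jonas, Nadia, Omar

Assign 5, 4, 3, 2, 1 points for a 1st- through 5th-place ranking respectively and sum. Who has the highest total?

Sven

Nadia: 27·2 + 17·1 + 4·1 + 7·2 = 89
Jonas: 27·4 + 17·3 + 4·5 + 7·3 = 200
Sven: 27·5 + 17·2 + 4·3 + 7·4 = 209
Omar: 27·1 + 17·5 + 4·2 + 7·1 = 127
Kwame: 27·3 + 17·4 + 4·4 + 7·5 = 200
Sven has the highest Borda score (209).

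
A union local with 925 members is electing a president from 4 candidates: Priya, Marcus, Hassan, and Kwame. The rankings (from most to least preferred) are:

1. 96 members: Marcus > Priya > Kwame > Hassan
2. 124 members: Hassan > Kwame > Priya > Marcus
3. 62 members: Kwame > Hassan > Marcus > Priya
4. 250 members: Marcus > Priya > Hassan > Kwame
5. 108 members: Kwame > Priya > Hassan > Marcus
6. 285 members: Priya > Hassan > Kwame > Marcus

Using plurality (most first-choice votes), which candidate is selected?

First-place votes: Priya 285, Marcus 346, Hassan 124, Kwame 170.
Marcus has the most first-place votes.

Marcus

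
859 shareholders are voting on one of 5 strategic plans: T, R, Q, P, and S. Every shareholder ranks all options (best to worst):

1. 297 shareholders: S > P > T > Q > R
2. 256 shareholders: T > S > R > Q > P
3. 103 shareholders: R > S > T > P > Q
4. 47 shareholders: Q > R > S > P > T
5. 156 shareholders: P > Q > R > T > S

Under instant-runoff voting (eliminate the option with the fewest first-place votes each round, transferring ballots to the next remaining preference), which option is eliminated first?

Q

Round 1: T 256, R 103, Q 47, P 156, S 297. Eliminate Q.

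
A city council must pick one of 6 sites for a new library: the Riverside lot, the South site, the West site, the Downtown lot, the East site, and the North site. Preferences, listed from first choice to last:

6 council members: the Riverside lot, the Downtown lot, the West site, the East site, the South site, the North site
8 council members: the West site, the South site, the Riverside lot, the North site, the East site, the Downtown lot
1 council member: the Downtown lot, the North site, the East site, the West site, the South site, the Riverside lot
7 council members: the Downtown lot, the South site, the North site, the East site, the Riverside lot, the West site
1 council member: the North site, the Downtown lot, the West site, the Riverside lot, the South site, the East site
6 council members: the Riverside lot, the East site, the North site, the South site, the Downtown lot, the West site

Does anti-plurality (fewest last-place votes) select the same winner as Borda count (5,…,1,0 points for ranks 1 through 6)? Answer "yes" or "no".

no

Anti-plurality — last-place votes: the Riverside lot 1, the South site 0, the West site 13, the Downtown lot 8, the East site 1, the North site 6. Winner: the South site.
Borda — scores: the Riverside lot 93, the South site 80, the West site 63, the Downtown lot 74, the East site 61, the North site 64. Winner: the Riverside lot.
The two methods disagree.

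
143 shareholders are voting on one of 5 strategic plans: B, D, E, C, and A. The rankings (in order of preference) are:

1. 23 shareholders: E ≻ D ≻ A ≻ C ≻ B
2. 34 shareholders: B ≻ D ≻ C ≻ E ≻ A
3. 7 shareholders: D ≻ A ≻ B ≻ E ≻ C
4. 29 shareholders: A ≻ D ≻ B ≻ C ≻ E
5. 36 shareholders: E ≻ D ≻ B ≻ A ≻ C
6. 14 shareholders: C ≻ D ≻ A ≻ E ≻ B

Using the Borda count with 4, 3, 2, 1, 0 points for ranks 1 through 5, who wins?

D

B: 23·0 + 34·4 + 7·2 + 29·2 + 36·2 + 14·0 = 280
D: 23·3 + 34·3 + 7·4 + 29·3 + 36·3 + 14·3 = 436
E: 23·4 + 34·1 + 7·1 + 29·0 + 36·4 + 14·1 = 291
C: 23·1 + 34·2 + 7·0 + 29·1 + 36·0 + 14·4 = 176
A: 23·2 + 34·0 + 7·3 + 29·4 + 36·1 + 14·2 = 247
D has the highest Borda score (436).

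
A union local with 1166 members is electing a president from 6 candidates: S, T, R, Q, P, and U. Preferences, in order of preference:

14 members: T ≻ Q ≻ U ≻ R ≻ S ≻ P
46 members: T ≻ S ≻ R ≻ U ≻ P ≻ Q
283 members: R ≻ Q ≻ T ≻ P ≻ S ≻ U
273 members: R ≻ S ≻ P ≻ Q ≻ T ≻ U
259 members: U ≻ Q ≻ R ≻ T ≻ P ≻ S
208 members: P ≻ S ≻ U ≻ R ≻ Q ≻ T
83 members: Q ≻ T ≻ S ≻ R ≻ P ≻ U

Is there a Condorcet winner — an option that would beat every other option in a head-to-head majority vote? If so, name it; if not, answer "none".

R

R vs S: 829–337 for R.
R vs T: 1023–143 for R.
R vs Q: 810–356 for R.
R vs P: 958–208 for R.
R vs U: 685–481 for R.
R beats every other option head-to-head.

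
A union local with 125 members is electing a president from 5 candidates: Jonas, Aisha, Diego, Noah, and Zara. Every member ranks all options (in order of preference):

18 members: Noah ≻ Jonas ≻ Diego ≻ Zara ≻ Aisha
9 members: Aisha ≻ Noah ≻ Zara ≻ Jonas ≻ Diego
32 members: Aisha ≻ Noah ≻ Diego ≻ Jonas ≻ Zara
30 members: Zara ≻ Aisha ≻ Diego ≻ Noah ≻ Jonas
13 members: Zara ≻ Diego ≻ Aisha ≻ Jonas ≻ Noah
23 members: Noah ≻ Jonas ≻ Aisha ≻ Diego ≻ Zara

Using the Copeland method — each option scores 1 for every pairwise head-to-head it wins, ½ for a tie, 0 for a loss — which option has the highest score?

Jonas: beats Zara; loses to Aisha, Diego, and Noah → score 1.
Aisha: beats Jonas, Diego, Noah, and Zara → score 4.
Diego: beats Jonas and Zara; loses to Aisha and Noah → score 2.
Noah: beats Jonas, Diego, and Zara; loses to Aisha → score 3.
Zara: loses to Jonas, Aisha, Diego, and Noah → score 0.
Aisha has the best pairwise record.

Aisha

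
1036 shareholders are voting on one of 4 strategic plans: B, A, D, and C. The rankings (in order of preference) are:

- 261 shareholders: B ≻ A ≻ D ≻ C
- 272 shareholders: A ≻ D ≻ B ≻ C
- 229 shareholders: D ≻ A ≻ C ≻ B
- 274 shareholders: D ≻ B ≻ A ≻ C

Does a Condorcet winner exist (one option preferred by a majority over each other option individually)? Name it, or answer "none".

none

Checking pairwise contests:
D beats B 775–261.
B beats A 535–501.
A beats D 533–503.
B beats C 807–229.
Every option loses at least one head-to-head, so there is no Condorcet winner.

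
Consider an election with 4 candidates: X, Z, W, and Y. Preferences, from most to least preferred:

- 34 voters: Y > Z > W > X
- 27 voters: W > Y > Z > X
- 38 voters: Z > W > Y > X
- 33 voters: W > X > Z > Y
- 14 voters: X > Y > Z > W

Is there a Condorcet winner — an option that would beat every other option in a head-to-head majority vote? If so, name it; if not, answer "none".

none

Checking pairwise contests:
Z beats X 99–47.
Y beats Z 75–71.
Z beats W 86–60.
W beats Y 98–48.
Every option loses at least one head-to-head, so there is no Condorcet winner.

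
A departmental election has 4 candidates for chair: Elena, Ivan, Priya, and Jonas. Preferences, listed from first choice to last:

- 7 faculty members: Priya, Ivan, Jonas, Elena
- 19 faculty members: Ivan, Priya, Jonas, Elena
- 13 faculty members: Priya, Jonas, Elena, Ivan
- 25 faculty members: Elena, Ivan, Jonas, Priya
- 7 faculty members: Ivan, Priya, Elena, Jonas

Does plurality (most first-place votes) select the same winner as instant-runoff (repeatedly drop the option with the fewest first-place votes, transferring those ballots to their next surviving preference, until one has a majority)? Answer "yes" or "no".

Plurality — first-place votes: Elena 25, Ivan 26, Priya 20, Jonas 0. Winner: Ivan.
Instant-runoff — R1 Elena 25, Ivan 26, Priya 20, Jonas 0 (Jonas out); R2 Elena 25, Ivan 26, Priya 20 (Priya out); R3 Elena 38, Ivan 33 (Elena winner). Winner: Elena.
The two methods disagree.

no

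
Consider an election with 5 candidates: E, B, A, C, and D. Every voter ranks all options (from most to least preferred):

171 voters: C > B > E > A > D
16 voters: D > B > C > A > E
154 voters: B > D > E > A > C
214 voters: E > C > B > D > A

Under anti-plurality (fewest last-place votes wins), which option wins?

B

Last-place votes: E 16, B 0, A 214, C 154, D 171.
B is ranked last by the fewest voters, so B wins.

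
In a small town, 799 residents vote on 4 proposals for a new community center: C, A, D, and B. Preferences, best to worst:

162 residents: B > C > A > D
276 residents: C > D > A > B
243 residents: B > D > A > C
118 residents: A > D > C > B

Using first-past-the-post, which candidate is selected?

First-place votes: C 276, A 118, D 0, B 405.
B has the most first-place votes.

B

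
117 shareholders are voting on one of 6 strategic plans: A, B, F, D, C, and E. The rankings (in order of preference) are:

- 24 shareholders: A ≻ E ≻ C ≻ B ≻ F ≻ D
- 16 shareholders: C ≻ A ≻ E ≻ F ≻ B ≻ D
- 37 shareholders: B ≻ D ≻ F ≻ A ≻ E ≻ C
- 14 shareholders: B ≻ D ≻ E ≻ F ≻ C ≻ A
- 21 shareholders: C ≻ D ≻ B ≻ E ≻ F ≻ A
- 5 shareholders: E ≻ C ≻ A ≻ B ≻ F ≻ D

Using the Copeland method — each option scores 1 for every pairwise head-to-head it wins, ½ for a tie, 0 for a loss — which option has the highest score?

A: beats C and E; loses to B, F, and D → score 2.
B: beats A, F, D, and E; loses to C → score 4.
F: beats A; loses to B, D, C, and E → score 1.
D: beats A, F, and E; loses to B and C → score 3.
C: beats B, F, and D; loses to A and E → score 3.
E: beats F and C; loses to A, B, and D → score 2.
B has the best pairwise record.

B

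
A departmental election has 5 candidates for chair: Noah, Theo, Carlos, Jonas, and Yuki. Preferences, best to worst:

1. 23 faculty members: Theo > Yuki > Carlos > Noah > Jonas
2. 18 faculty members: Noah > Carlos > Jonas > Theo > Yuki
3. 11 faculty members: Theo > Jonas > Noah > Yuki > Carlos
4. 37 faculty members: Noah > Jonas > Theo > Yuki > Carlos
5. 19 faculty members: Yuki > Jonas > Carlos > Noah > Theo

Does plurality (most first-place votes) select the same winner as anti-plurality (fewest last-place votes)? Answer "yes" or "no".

yes

Plurality — first-place votes: Noah 55, Theo 34, Carlos 0, Jonas 0, Yuki 19. Winner: Noah.
Anti-plurality — last-place votes: Noah 0, Theo 19, Carlos 48, Jonas 23, Yuki 18. Winner: Noah.
The two methods agree.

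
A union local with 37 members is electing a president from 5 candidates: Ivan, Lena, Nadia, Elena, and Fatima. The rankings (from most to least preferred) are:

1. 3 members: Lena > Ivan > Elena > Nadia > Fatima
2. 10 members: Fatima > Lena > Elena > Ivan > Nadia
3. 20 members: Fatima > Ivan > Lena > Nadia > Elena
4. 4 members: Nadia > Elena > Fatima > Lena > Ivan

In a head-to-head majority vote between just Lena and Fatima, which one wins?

Fatima

Voters preferring Lena to Fatima: 3; preferring Fatima to Lena: 34.
Fatima wins the head-to-head.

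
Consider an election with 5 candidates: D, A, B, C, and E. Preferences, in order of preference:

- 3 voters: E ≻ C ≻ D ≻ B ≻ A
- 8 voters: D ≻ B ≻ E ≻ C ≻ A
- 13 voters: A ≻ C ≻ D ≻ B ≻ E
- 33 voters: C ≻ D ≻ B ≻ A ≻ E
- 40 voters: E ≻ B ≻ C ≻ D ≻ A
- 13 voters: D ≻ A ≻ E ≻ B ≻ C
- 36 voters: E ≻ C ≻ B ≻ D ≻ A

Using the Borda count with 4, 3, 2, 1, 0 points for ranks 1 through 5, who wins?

C

D: 3·2 + 8·4 + 13·2 + 33·3 + 40·1 + 13·4 + 36·1 = 291
A: 3·0 + 8·0 + 13·4 + 33·1 + 40·0 + 13·3 + 36·0 = 124
B: 3·1 + 8·3 + 13·1 + 33·2 + 40·3 + 13·1 + 36·2 = 311
C: 3·3 + 8·1 + 13·3 + 33·4 + 40·2 + 13·0 + 36·3 = 376
E: 3·4 + 8·2 + 13·0 + 33·0 + 40·4 + 13·2 + 36·4 = 358
C has the highest Borda score (376).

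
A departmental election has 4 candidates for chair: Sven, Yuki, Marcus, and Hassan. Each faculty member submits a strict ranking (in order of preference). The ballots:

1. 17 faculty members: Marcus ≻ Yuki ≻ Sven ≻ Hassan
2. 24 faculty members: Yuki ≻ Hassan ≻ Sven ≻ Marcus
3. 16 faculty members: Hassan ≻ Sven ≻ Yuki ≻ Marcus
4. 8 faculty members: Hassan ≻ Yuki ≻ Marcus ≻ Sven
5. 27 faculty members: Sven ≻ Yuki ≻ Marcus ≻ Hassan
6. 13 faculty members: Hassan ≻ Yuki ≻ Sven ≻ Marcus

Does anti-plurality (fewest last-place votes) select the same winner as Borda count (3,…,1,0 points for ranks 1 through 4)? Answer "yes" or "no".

yes

Anti-plurality — last-place votes: Sven 8, Yuki 0, Marcus 53, Hassan 44. Winner: Yuki.
Borda — scores: Sven 167, Yuki 218, Marcus 86, Hassan 159. Winner: Yuki.
The two methods agree.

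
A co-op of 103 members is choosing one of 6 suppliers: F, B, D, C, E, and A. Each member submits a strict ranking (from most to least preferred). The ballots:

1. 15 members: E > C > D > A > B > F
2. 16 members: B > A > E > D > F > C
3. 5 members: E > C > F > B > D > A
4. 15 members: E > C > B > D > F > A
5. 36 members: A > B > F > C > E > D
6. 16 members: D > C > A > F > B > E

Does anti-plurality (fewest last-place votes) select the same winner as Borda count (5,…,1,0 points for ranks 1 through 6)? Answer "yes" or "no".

Anti-plurality — last-place votes: F 15, B 0, D 36, C 16, E 16, A 20. Winner: B.
Borda — scores: F 186, B 310, D 192, C 276, E 259, A 322. Winner: A.
The two methods disagree.

no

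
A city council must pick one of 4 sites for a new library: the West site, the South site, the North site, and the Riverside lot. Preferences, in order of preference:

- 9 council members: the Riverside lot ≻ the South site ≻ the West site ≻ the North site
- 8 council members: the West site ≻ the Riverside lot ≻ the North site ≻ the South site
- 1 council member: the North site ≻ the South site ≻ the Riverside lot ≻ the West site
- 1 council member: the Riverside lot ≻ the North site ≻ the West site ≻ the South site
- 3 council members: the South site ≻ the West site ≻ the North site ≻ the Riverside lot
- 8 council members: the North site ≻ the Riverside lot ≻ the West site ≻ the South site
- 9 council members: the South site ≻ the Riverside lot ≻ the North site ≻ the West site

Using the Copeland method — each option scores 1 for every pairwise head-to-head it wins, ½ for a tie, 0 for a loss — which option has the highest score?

the Riverside lot

the West site: beats the North site; loses to the South site and the Riverside lot → score 1.
the South site: beats the West site and the North site; loses to the Riverside lot → score 2.
the North site: loses to the West site, the South site, and the Riverside lot → score 0.
the Riverside lot: beats the West site, the South site, and the North site → score 3.
the Riverside lot has the best pairwise record.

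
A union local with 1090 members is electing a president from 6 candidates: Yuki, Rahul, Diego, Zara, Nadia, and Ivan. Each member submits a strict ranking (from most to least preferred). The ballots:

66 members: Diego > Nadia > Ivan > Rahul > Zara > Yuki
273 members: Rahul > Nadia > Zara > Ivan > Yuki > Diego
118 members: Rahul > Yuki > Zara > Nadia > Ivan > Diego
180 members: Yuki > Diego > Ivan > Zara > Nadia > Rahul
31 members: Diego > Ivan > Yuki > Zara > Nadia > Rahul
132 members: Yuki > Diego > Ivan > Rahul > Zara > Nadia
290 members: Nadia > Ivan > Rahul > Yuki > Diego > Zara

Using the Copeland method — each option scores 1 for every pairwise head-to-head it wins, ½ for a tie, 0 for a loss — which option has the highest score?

Yuki: beats Diego and Zara; loses to Rahul, Nadia, and Ivan → score 2.
Rahul: beats Yuki, Diego, and Zara; loses to Nadia and Ivan → score 3.
Diego: beats Zara; loses to Yuki, Rahul, Nadia, and Ivan → score 1.
Zara: loses to Yuki, Rahul, Diego, Nadia, and Ivan → score 0.
Nadia: beats Yuki, Rahul, Diego, Zara, and Ivan → score 5.
Ivan: beats Yuki, Rahul, Diego, and Zara; loses to Nadia → score 4.
Nadia has the best pairwise record.

Nadia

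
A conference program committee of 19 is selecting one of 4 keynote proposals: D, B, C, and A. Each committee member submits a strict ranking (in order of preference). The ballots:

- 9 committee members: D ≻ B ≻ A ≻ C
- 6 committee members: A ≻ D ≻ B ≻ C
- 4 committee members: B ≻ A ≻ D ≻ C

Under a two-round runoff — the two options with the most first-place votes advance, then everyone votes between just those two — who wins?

A

Round 1 first-place votes: D 9, B 4, C 0, A 6.
D and A advance.
Runoff: D is preferred to A by 9 voters; A by 10.
A wins the runoff.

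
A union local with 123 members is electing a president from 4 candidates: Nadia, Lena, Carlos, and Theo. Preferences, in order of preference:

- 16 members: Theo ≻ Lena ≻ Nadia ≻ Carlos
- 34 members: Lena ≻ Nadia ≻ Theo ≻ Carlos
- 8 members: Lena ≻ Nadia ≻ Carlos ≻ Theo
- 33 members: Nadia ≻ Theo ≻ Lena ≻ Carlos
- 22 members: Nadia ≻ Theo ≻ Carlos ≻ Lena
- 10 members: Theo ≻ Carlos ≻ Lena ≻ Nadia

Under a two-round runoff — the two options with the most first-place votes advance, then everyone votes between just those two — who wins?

Round 1 first-place votes: Nadia 55, Lena 42, Carlos 0, Theo 26.
Nadia and Lena advance.
Runoff: Nadia is preferred to Lena by 55 voters; Lena by 68.
Lena wins the runoff.

Lena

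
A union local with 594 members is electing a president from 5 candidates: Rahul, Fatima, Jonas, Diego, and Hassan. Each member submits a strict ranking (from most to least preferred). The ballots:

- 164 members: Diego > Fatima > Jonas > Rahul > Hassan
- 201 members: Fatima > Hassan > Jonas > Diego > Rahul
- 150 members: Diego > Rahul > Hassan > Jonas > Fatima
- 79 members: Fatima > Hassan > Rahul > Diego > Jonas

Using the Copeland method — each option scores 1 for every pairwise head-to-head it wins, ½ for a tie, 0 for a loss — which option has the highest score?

Diego

Rahul: beats Hassan; loses to Fatima, Jonas, and Diego → score 1.
Fatima: beats Rahul, Jonas, and Hassan; loses to Diego → score 3.
Jonas: beats Rahul; loses to Fatima, Diego, and Hassan → score 1.
Diego: beats Rahul, Fatima, Jonas, and Hassan → score 4.
Hassan: beats Jonas; loses to Rahul, Fatima, and Diego → score 1.
Diego has the best pairwise record.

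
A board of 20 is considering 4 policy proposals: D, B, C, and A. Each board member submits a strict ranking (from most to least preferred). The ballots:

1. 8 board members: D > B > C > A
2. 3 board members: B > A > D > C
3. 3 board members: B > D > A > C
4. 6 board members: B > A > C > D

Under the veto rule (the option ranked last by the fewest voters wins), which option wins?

B

Last-place votes: D 6, B 0, C 6, A 8.
B is ranked last by the fewest voters, so B wins.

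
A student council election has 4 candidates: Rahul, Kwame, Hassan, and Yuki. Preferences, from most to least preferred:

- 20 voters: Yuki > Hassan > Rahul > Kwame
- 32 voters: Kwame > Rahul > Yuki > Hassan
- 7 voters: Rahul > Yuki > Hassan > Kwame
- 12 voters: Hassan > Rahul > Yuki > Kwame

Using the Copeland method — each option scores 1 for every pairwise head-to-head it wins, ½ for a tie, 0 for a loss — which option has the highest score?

Rahul

Rahul: beats Kwame, Hassan, and Yuki → score 3.
Kwame: loses to Rahul, Hassan, and Yuki → score 0.
Hassan: beats Kwame; loses to Rahul and Yuki → score 1.
Yuki: beats Kwame and Hassan; loses to Rahul → score 2.
Rahul has the best pairwise record.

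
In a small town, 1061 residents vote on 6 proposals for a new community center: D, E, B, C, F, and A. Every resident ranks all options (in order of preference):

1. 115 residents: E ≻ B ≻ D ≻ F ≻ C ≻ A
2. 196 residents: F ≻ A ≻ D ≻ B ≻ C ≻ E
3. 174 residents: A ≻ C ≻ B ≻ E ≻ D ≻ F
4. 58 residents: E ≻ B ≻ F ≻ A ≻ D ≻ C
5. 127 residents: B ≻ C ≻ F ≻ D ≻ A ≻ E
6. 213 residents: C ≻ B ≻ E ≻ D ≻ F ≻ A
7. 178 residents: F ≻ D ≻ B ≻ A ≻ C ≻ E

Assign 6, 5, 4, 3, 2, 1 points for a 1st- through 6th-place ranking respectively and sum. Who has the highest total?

B

D: 115·4 + 196·4 + 174·2 + 58·2 + 127·3 + 213·3 + 178·5 = 3618
E: 115·6 + 196·1 + 174·3 + 58·6 + 127·1 + 213·4 + 178·1 = 2913
B: 115·5 + 196·3 + 174·4 + 58·5 + 127·6 + 213·5 + 178·4 = 4688
C: 115·2 + 196·2 + 174·5 + 58·1 + 127·5 + 213·6 + 178·2 = 3819
F: 115·3 + 196·6 + 174·1 + 58·4 + 127·4 + 213·2 + 178·6 = 3929
A: 115·1 + 196·5 + 174·6 + 58·3 + 127·2 + 213·1 + 178·3 = 3314
B has the highest Borda score (4688).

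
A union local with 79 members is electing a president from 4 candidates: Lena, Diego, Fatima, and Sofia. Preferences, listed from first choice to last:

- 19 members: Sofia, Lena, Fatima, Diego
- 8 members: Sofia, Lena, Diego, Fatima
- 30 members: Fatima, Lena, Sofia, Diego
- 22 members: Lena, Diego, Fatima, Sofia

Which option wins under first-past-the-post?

Fatima

First-place votes: Lena 22, Diego 0, Fatima 30, Sofia 27.
Fatima has the most first-place votes.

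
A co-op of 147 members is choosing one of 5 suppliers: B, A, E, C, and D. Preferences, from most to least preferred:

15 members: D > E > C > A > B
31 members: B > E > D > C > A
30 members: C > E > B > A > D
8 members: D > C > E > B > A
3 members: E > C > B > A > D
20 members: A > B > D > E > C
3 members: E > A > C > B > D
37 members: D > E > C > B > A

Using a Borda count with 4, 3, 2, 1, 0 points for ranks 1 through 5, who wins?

B: 15·0 + 31·4 + 30·2 + 8·1 + 3·2 + 20·3 + 3·1 + 37·1 = 298
A: 15·1 + 31·0 + 30·1 + 8·0 + 3·1 + 20·4 + 3·3 + 37·0 = 137
E: 15·3 + 31·3 + 30·3 + 8·2 + 3·4 + 20·1 + 3·4 + 37·3 = 399
C: 15·2 + 31·1 + 30·4 + 8·3 + 3·3 + 20·0 + 3·2 + 37·2 = 294
D: 15·4 + 31·2 + 30·0 + 8·4 + 3·0 + 20·2 + 3·0 + 37·4 = 342
E has the highest Borda score (399).

E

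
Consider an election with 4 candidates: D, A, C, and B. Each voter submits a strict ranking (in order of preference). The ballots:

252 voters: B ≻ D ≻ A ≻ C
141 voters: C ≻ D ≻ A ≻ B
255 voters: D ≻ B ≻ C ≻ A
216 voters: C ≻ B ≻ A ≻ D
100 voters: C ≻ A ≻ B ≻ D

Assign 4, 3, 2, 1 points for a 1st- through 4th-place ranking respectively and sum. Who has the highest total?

B

D: 252·3 + 141·3 + 255·4 + 216·1 + 100·1 = 2515
A: 252·2 + 141·2 + 255·1 + 216·2 + 100·3 = 1773
C: 252·1 + 141·4 + 255·2 + 216·4 + 100·4 = 2590
B: 252·4 + 141·1 + 255·3 + 216·3 + 100·2 = 2762
B has the highest Borda score (2762).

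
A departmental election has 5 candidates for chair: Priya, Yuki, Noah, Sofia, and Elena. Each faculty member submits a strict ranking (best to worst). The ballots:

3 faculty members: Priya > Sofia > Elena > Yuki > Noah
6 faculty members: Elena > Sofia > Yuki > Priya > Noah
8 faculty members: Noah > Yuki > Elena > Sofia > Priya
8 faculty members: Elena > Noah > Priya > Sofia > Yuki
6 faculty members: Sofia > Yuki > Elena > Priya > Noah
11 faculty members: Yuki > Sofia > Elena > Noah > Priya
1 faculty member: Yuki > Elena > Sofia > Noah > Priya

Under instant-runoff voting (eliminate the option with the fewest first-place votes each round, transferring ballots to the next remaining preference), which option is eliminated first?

Priya

Round 1: Priya 3, Yuki 12, Noah 8, Sofia 6, Elena 14. Eliminate Priya.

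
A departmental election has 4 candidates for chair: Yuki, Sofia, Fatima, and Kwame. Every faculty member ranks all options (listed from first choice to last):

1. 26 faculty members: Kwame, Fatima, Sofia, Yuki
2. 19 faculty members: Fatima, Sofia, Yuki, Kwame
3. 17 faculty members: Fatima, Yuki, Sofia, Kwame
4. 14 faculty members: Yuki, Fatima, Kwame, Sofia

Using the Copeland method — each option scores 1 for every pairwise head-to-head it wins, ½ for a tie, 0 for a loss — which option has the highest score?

Fatima

Yuki: beats Kwame; loses to Sofia and Fatima → score 1.
Sofia: beats Yuki; loses to Fatima and Kwame → score 1.
Fatima: beats Yuki, Sofia, and Kwame → score 3.
Kwame: beats Sofia; loses to Yuki and Fatima → score 1.
Fatima has the best pairwise record.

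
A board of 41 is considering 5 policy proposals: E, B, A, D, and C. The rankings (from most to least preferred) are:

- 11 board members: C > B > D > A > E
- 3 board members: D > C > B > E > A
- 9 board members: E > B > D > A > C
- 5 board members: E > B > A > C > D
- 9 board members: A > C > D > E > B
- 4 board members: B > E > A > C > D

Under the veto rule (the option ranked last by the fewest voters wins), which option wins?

A

Last-place votes: E 11, B 9, A 3, D 9, C 9.
A is ranked last by the fewest voters, so A wins.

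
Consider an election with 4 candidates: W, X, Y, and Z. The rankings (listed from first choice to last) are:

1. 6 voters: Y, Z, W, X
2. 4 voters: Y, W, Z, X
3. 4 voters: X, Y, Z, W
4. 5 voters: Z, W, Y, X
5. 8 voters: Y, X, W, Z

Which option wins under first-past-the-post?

First-place votes: W 0, X 4, Y 18, Z 5.
Y has the most first-place votes.

Y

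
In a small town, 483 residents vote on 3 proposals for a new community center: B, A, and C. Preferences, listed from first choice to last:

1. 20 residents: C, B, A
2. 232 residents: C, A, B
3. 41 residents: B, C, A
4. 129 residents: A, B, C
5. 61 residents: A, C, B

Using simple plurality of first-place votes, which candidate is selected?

C

First-place votes: B 41, A 190, C 252.
C has the most first-place votes.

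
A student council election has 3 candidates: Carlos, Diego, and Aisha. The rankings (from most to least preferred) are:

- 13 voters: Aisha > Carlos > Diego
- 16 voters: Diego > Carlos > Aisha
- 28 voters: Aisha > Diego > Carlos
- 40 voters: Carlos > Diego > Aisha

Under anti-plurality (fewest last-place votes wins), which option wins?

Diego

Last-place votes: Carlos 28, Diego 13, Aisha 56.
Diego is ranked last by the fewest voters, so Diego wins.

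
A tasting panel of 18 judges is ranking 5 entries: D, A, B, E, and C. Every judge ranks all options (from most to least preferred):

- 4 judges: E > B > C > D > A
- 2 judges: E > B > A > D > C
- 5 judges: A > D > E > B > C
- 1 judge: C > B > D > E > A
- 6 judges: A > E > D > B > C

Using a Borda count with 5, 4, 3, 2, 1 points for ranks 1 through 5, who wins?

D: 4·2 + 2·2 + 5·4 + 1·3 + 6·3 = 53
A: 4·1 + 2·3 + 5·5 + 1·1 + 6·5 = 66
B: 4·4 + 2·4 + 5·2 + 1·4 + 6·2 = 50
E: 4·5 + 2·5 + 5·3 + 1·2 + 6·4 = 71
C: 4·3 + 2·1 + 5·1 + 1·5 + 6·1 = 30
E has the highest Borda score (71).

E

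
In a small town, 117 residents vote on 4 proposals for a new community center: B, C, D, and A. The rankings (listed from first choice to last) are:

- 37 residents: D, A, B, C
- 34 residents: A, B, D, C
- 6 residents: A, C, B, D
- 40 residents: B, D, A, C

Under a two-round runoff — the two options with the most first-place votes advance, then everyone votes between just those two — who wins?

Round 1 first-place votes: B 40, C 0, D 37, A 40.
B and A advance.
Runoff: B is preferred to A by 40 voters; A by 77.
A wins the runoff.

A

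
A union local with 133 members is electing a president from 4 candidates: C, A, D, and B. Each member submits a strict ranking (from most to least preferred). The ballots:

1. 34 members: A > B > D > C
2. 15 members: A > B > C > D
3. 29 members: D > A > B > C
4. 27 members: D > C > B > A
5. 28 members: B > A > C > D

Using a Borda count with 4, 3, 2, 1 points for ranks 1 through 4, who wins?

A

C: 34·1 + 15·2 + 29·1 + 27·3 + 28·2 = 230
A: 34·4 + 15·4 + 29·3 + 27·1 + 28·3 = 394
D: 34·2 + 15·1 + 29·4 + 27·4 + 28·1 = 335
B: 34·3 + 15·3 + 29·2 + 27·2 + 28·4 = 371
A has the highest Borda score (394).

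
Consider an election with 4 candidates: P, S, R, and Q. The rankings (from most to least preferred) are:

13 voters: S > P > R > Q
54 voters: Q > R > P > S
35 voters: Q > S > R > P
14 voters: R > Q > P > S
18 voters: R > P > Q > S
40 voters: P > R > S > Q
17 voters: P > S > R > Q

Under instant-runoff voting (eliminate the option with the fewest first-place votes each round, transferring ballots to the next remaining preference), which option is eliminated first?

S

Round 1: P 57, S 13, R 32, Q 89. Eliminate S.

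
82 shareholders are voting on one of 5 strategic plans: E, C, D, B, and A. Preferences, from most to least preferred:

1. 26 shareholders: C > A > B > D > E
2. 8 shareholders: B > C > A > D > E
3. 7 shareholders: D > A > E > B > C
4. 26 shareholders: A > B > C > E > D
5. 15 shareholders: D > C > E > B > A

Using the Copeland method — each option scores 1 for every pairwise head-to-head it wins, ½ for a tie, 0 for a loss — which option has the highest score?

C

E: loses to C, D, B, and A → score 0.
C: beats E, D, and A; ties B → score 3.5.
D: beats E; loses to C, B, and A → score 1.
B: beats E and D; ties C; loses to A → score 2.5.
A: beats E, D, and B; loses to C → score 3.
C has the best pairwise record.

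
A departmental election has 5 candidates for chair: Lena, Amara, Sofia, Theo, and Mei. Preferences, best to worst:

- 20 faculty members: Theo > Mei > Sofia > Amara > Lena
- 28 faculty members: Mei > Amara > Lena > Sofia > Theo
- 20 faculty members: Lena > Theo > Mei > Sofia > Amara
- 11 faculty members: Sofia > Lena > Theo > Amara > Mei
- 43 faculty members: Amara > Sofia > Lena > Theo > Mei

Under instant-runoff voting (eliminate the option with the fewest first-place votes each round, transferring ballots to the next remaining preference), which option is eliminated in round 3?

Lena

Round 1: Lena 20, Amara 43, Sofia 11, Theo 20, Mei 28. Eliminate Sofia.
Round 2: Lena 31, Amara 43, Theo 20, Mei 28. Eliminate Theo.
Round 3: Lena 31, Amara 43, Mei 48. Eliminate Lena.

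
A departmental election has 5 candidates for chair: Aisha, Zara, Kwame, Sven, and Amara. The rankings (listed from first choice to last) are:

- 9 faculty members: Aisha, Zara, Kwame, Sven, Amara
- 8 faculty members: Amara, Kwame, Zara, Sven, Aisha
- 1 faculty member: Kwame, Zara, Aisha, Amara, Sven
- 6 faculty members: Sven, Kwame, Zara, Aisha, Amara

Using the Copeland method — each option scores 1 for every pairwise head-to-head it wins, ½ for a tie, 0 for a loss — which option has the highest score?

Aisha: beats Amara; loses to Zara, Kwame, and Sven → score 1.
Zara: beats Aisha, Sven, and Amara; loses to Kwame → score 3.
Kwame: beats Aisha, Zara, Sven, and Amara → score 4.
Sven: beats Aisha and Amara; loses to Zara and Kwame → score 2.
Amara: loses to Aisha, Zara, Kwame, and Sven → score 0.
Kwame has the best pairwise record.

Kwame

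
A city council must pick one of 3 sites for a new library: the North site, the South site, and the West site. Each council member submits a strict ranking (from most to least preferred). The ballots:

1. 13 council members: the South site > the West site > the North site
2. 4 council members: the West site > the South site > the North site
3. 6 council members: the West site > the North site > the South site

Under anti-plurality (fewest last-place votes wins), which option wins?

the West site

Last-place votes: the North site 17, the South site 6, the West site 0.
the West site is ranked last by the fewest voters, so the West site wins.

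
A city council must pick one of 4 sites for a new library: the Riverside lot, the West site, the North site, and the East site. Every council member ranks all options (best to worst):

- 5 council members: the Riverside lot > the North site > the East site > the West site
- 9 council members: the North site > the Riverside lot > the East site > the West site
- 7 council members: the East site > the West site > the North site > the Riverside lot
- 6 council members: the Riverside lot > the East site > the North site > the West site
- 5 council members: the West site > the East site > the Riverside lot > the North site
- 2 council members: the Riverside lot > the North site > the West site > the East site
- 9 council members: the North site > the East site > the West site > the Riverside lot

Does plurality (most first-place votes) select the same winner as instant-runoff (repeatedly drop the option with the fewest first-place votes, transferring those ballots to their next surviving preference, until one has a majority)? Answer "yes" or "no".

yes

Plurality — first-place votes: the Riverside lot 13, the West site 5, the North site 18, the East site 7. Winner: the North site.
Instant-runoff — R1 the Riverside lot 13, the West site 5, the North site 18, the East site 7 (the West site out); R2 the Riverside lot 13, the North site 18, the East site 12 (the East site out); R3 the Riverside lot 18, the North site 25 (the North site winner). Winner: the North site.
The two methods agree.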